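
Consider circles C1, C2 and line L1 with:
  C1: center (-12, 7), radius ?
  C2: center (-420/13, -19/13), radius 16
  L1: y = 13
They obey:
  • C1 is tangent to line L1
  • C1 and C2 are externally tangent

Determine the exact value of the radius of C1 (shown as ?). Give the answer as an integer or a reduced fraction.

6

1. [C1‖L1]  r_C1² − 36 = 0  ⇒  r_C1 = 6 (r>0 drops 1)
2. [ext C1·C2]  r_C1² + 32r_C1 − 228 = 0  ⇒  r_C1 = 6 (r>0 drops 1)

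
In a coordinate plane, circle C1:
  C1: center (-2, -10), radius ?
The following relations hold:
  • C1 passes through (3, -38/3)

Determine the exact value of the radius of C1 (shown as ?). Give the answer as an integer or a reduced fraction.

1. [C1∋P]  r_C1² − 289/9 = 0  ⇒  r_C1 = 17/3 (r>0 drops 1)

17/3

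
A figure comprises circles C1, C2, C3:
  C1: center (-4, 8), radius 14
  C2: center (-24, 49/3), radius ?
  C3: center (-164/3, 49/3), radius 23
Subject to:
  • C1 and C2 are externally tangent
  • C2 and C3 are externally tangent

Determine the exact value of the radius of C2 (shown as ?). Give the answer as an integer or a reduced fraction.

1. [ext C1·C2]  r_C2² + 28r_C2 − 2461/9 = 0  ⇒  r_C2 = 23/3 (r>0 drops 1)
2. [ext C2·C3]  r_C2² + 46r_C2 − 3703/9 = 0  ⇒  r_C2 = 23/3 (r>0 drops 1)

23/3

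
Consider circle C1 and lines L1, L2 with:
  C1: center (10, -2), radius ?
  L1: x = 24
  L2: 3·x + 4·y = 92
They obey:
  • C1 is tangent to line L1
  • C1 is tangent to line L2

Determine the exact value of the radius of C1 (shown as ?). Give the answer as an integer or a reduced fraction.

14

1. [C1‖L1]  r_C1² − 196 = 0  ⇒  r_C1 = 14 (r>0 drops 1)
2. [C1‖L2]  r_C1² − 196 = 0  ⇒  r_C1 = 14 (r>0 drops 1)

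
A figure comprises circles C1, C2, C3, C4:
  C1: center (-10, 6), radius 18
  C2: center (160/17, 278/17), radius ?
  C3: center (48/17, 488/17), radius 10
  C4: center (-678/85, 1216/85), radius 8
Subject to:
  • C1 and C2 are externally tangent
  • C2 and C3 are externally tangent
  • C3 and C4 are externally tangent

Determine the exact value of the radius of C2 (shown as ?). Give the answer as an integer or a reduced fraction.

1. [ext C1·C2]  r_C2² + 36r_C2 − 160 = 0  ⇒  r_C2 = 4 (r>0 drops 1)
2. [ext C2·C3]  r_C2² + 20r_C2 − 96 = 0  ⇒  r_C2 = 4 (r>0 drops 1)

4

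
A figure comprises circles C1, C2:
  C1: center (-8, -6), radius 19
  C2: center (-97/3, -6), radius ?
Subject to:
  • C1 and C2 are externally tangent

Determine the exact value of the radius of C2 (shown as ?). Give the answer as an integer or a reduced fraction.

16/3

1. [ext C1·C2]  r_C2² + 38r_C2 − 2080/9 = 0  ⇒  r_C2 = 16/3 (r>0 drops 1)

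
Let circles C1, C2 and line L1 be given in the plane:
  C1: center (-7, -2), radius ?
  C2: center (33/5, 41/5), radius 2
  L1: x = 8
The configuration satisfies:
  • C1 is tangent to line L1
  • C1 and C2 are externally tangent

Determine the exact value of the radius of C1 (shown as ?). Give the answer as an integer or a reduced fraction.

1. [C1‖L1]  r_C1² − 225 = 0  ⇒  r_C1 = 15 (r>0 drops 1)
2. [ext C1·C2]  r_C1² + 4r_C1 − 285 = 0  ⇒  r_C1 = 15 (r>0 drops 1)

15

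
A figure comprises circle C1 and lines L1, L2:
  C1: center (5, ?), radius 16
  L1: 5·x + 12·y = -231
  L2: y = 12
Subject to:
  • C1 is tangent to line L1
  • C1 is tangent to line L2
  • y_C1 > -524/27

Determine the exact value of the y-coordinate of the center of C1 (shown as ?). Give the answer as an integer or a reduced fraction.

-4

1. [C1‖L1]  y_C1² + (128/3)y_C1 + 464/3 = 0  ⇒  y_C1 = -116/3 or -4
2. [C1‖L2]  y_C1² − 24y_C1 − 112 = 0  ⇒  y_C1 = -4 or 28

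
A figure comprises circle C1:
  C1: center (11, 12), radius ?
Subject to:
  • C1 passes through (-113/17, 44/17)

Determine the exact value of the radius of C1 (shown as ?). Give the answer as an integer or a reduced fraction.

1. [C1∋P]  r_C1² − 400 = 0  ⇒  r_C1 = 20 (r>0 drops 1)

20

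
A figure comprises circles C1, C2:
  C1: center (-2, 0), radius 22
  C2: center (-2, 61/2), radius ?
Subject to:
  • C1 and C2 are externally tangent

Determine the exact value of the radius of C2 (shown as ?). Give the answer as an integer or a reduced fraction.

17/2

1. [ext C1·C2]  r_C2² + 44r_C2 − 1785/4 = 0  ⇒  r_C2 = 17/2 (r>0 drops 1)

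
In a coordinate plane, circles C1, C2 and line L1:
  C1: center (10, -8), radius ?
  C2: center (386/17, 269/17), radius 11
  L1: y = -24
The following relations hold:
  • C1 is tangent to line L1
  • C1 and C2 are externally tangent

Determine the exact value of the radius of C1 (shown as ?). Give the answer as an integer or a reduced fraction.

16

1. [C1‖L1]  r_C1² − 256 = 0  ⇒  r_C1 = 16 (r>0 drops 1)
2. [ext C1·C2]  r_C1² + 22r_C1 − 608 = 0  ⇒  r_C1 = 16 (r>0 drops 1)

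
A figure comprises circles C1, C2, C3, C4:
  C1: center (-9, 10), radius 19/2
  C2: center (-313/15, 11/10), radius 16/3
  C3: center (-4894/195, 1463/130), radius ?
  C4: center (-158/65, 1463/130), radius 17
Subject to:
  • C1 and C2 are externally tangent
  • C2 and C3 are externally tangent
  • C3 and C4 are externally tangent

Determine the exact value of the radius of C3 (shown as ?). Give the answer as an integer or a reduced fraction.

1. [ext C2·C3]  r_C3² + (32/3)r_C3 − 833/9 = 0  ⇒  r_C3 = 17/3 (r>0 drops 1)
2. [ext C3·C4]  r_C3² + 34r_C3 − 2023/9 = 0  ⇒  r_C3 = 17/3 (r>0 drops 1)

17/3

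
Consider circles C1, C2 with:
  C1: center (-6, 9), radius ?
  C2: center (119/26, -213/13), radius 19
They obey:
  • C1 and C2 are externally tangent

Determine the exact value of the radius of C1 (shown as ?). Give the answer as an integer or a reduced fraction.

17/2

1. [ext C1·C2]  r_C1² + 38r_C1 − 1581/4 = 0  ⇒  r_C1 = 17/2 (r>0 drops 1)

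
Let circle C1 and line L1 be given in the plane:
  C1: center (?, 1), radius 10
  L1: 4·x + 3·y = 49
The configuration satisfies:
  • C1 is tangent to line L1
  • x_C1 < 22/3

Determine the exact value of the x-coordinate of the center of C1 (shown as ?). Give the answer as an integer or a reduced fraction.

1. [C1‖L1]  x_C1² − 23x_C1 − 24 = 0  ⇒  x_C1 = -1 or 24
2. given x_C1 < 22/3: keep -1

-1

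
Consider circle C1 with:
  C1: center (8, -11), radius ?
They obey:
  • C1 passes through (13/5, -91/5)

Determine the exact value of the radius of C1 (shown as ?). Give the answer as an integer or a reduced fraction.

1. [C1∋P]  r_C1² − 81 = 0  ⇒  r_C1 = 9 (r>0 drops 1)

9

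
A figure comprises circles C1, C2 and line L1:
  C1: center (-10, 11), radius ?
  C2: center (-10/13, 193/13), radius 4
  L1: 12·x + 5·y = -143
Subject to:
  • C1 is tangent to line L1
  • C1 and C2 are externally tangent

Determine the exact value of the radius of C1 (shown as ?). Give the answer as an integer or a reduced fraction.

1. [C1‖L1]  r_C1² − 36 = 0  ⇒  r_C1 = 6 (r>0 drops 1)
2. [ext C1·C2]  r_C1² + 8r_C1 − 84 = 0  ⇒  r_C1 = 6 (r>0 drops 1)

6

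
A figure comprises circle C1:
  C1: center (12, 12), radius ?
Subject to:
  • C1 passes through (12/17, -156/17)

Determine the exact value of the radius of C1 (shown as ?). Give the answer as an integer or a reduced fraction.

1. [C1∋P]  r_C1² − 576 = 0  ⇒  r_C1 = 24 (r>0 drops 1)

24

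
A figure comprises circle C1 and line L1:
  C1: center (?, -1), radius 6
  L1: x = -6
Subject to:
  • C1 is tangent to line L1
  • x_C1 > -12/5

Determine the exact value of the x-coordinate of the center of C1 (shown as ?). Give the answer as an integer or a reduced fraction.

1. [C1‖L1]  x_C1² + 12x_C1 = 0  ⇒  x_C1 = -12 or 0
2. given x_C1 > -12/5: keep 0

0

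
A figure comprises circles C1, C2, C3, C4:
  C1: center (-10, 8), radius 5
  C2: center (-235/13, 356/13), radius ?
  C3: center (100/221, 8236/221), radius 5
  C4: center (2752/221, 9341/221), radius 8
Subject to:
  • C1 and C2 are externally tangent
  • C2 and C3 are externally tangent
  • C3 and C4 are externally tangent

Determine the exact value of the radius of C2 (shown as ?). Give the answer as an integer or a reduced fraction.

16

1. [ext C1·C2]  r_C2² + 10r_C2 − 416 = 0  ⇒  r_C2 = 16 (r>0 drops 1)
2. [ext C2·C3]  r_C2² + 10r_C2 − 416 = 0  ⇒  r_C2 = 16 (r>0 drops 1)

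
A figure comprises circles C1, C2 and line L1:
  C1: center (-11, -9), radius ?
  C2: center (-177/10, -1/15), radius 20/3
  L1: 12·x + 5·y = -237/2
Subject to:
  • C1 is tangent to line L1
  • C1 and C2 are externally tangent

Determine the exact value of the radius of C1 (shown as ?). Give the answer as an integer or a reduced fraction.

9/2

1. [C1‖L1]  r_C1² − 81/4 = 0  ⇒  r_C1 = 9/2 (r>0 drops 1)
2. [ext C1·C2]  r_C1² + (40/3)r_C1 − 321/4 = 0  ⇒  r_C1 = 9/2 (r>0 drops 1)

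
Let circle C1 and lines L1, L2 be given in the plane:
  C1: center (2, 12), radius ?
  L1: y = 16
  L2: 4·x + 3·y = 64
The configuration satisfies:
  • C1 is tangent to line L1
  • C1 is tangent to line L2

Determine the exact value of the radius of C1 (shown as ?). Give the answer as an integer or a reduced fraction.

4

1. [C1‖L1]  r_C1² − 16 = 0  ⇒  r_C1 = 4 (r>0 drops 1)
2. [C1‖L2]  r_C1² − 16 = 0  ⇒  r_C1 = 4 (r>0 drops 1)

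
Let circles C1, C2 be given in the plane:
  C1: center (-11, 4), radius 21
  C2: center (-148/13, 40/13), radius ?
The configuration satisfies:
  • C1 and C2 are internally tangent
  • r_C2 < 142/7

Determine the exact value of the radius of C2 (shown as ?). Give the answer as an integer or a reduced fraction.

1. [int C1,C2]  r_C2² − 42r_C2 + 440 = 0  ⇒  r_C2 = 20 or 22
2. given r_C2 < 142/7: keep 20

20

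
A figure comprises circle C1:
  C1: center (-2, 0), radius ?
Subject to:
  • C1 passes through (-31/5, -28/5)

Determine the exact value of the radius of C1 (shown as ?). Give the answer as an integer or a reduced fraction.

1. [C1∋P]  r_C1² − 49 = 0  ⇒  r_C1 = 7 (r>0 drops 1)

7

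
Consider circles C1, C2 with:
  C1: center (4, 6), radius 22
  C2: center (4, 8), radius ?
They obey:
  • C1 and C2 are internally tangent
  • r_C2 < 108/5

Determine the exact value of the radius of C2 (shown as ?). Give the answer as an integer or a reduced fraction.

20

1. [int C1,C2]  r_C2² − 44r_C2 + 480 = 0  ⇒  r_C2 = 20 or 24
2. given r_C2 < 108/5: keep 20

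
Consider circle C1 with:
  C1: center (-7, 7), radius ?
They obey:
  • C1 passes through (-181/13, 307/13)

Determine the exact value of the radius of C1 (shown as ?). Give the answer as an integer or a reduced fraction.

1. [C1∋P]  r_C1² − 324 = 0  ⇒  r_C1 = 18 (r>0 drops 1)

18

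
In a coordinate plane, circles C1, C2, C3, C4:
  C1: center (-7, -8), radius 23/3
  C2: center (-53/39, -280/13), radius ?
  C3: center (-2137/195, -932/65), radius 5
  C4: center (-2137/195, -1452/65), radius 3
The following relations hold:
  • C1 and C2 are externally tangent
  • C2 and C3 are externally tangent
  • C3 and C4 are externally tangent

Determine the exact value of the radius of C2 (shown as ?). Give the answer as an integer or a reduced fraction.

1. [ext C1·C2]  r_C2² + (46/3)r_C2 − 469/3 = 0  ⇒  r_C2 = 7 (r>0 drops 1)
2. [ext C2·C3]  r_C2² + 10r_C2 − 119 = 0  ⇒  r_C2 = 7 (r>0 drops 1)

7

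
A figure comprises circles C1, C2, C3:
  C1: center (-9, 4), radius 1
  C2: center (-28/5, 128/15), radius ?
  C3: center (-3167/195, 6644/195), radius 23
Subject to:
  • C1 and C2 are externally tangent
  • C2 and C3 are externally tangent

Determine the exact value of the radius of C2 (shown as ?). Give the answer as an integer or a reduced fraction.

14/3

1. [ext C1·C2]  r_C2² + 2r_C2 − 280/9 = 0  ⇒  r_C2 = 14/3 (r>0 drops 1)
2. [ext C2·C3]  r_C2² + 46r_C2 − 2128/9 = 0  ⇒  r_C2 = 14/3 (r>0 drops 1)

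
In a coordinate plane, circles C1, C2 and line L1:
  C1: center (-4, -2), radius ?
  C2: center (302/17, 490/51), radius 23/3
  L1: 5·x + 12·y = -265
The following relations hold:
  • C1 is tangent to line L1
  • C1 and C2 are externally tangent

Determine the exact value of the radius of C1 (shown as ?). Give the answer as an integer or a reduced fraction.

17

1. [C1‖L1]  r_C1² − 289 = 0  ⇒  r_C1 = 17 (r>0 drops 1)
2. [ext C1·C2]  r_C1² + (46/3)r_C1 − 1649/3 = 0  ⇒  r_C1 = 17 (r>0 drops 1)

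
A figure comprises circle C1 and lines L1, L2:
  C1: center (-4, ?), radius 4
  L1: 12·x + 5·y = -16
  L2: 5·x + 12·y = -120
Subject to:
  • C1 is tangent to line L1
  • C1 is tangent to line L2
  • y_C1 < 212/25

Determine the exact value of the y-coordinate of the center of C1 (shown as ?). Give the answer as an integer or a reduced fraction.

-4

1. [C1‖L1]  y_C1² − (64/5)y_C1 − 336/5 = 0  ⇒  y_C1 = -4 or 84/5
2. [C1‖L2]  y_C1² + (50/3)y_C1 + 152/3 = 0  ⇒  y_C1 = -38/3 or -4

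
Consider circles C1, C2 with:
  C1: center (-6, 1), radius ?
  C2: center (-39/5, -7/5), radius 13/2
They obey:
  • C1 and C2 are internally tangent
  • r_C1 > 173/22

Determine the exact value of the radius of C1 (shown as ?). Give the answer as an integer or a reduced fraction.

19/2

1. [int C1,C2]  r_C1² − 13r_C1 + 133/4 = 0  ⇒  r_C1 = 7/2 or 19/2
2. given r_C1 > 173/22: keep 19/2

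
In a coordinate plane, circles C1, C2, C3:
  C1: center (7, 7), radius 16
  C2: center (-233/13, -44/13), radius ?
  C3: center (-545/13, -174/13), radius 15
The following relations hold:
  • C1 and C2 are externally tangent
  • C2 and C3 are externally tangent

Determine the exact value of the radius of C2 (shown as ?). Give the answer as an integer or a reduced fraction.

1. [ext C1·C2]  r_C2² + 32r_C2 − 473 = 0  ⇒  r_C2 = 11 (r>0 drops 1)
2. [ext C2·C3]  r_C2² + 30r_C2 − 451 = 0  ⇒  r_C2 = 11 (r>0 drops 1)

11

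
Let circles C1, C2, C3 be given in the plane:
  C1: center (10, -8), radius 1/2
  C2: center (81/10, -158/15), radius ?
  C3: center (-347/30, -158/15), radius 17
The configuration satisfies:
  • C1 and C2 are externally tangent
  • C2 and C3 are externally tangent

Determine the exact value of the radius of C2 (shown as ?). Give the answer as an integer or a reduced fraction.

8/3

1. [ext C1·C2]  r_C2² + 1r_C2 − 88/9 = 0  ⇒  r_C2 = 8/3 (r>0 drops 1)
2. [ext C2·C3]  r_C2² + 34r_C2 − 880/9 = 0  ⇒  r_C2 = 8/3 (r>0 drops 1)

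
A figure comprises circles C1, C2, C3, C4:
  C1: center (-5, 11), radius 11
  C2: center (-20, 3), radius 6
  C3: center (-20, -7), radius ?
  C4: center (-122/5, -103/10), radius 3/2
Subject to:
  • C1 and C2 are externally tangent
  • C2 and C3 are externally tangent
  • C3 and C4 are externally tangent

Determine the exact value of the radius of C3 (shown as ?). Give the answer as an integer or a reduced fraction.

4

1. [ext C2·C3]  r_C3² + 12r_C3 − 64 = 0  ⇒  r_C3 = 4 (r>0 drops 1)
2. [ext C3·C4]  r_C3² + 3r_C3 − 28 = 0  ⇒  r_C3 = 4 (r>0 drops 1)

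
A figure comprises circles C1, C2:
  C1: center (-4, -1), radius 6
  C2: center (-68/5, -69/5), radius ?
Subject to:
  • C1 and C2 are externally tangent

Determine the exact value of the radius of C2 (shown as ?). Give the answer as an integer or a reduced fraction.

10

1. [ext C1·C2]  r_C2² + 12r_C2 − 220 = 0  ⇒  r_C2 = 10 (r>0 drops 1)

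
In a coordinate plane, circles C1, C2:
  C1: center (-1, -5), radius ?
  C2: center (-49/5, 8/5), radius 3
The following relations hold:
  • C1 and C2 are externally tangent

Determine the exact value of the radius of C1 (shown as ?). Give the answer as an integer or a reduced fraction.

8

1. [ext C1·C2]  r_C1² + 6r_C1 − 112 = 0  ⇒  r_C1 = 8 (r>0 drops 1)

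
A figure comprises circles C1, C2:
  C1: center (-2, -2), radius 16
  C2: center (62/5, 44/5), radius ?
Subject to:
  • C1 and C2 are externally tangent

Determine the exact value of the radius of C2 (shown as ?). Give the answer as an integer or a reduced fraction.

1. [ext C1·C2]  r_C2² + 32r_C2 − 68 = 0  ⇒  r_C2 = 2 (r>0 drops 1)

2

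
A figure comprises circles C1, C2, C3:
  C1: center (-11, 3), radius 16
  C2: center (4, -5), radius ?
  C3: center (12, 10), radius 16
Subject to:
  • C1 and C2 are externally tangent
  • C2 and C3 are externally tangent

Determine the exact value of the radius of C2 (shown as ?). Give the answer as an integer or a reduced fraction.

1

1. [ext C1·C2]  r_C2² + 32r_C2 − 33 = 0  ⇒  r_C2 = 1 (r>0 drops 1)
2. [ext C2·C3]  r_C2² + 32r_C2 − 33 = 0  ⇒  r_C2 = 1 (r>0 drops 1)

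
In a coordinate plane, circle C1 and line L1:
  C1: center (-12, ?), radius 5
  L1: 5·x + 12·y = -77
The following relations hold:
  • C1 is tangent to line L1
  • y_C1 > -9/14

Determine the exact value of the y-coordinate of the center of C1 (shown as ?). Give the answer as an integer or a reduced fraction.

1. [C1‖L1]  y_C1² + (17/6)y_C1 − 82/3 = 0  ⇒  y_C1 = -41/6 or 4
2. given y_C1 > -9/14: keep 4

4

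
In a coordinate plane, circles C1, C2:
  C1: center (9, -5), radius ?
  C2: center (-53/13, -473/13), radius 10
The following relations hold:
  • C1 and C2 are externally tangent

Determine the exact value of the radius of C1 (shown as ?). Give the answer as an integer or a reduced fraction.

24

1. [ext C1·C2]  r_C1² + 20r_C1 − 1056 = 0  ⇒  r_C1 = 24 (r>0 drops 1)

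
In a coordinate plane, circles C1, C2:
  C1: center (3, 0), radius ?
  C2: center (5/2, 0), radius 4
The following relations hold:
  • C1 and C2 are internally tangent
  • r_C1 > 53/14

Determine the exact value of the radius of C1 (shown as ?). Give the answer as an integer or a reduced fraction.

9/2

1. [int C1,C2]  r_C1² − 8r_C1 + 63/4 = 0  ⇒  r_C1 = 7/2 or 9/2
2. given r_C1 > 53/14: keep 9/2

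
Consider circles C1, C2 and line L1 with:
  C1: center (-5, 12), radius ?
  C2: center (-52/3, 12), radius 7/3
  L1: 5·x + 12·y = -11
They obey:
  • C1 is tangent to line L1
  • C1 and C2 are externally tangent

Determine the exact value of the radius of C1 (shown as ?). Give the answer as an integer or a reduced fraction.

10

1. [C1‖L1]  r_C1² − 100 = 0  ⇒  r_C1 = 10 (r>0 drops 1)
2. [ext C1·C2]  r_C1² + (14/3)r_C1 − 440/3 = 0  ⇒  r_C1 = 10 (r>0 drops 1)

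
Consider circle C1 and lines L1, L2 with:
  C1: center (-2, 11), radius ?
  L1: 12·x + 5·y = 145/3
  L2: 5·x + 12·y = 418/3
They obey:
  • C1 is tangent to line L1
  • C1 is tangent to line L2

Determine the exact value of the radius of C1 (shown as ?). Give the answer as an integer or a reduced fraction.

1. [C1‖L1]  r_C1² − 16/9 = 0  ⇒  r_C1 = 4/3 (r>0 drops 1)
2. [C1‖L2]  r_C1² − 16/9 = 0  ⇒  r_C1 = 4/3 (r>0 drops 1)

4/3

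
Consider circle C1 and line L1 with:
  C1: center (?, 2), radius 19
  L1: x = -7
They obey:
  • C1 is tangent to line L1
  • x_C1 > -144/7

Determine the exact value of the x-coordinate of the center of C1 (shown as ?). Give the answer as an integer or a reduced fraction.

1. [C1‖L1]  x_C1² + 14x_C1 − 312 = 0  ⇒  x_C1 = -26 or 12
2. given x_C1 > -144/7: keep 12

12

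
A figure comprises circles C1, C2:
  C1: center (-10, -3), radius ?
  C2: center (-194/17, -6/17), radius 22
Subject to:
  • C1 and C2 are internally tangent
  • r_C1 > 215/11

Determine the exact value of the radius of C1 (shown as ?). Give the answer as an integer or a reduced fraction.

1. [int C1,C2]  r_C1² − 44r_C1 + 475 = 0  ⇒  r_C1 = 19 or 25
2. given r_C1 > 215/11: keep 25

25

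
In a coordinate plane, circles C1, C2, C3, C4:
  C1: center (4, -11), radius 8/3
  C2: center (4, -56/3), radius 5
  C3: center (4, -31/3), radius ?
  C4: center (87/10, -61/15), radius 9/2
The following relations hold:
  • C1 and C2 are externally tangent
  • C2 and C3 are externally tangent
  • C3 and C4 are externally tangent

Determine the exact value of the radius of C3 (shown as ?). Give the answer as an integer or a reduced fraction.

10/3

1. [ext C2·C3]  r_C3² + 10r_C3 − 400/9 = 0  ⇒  r_C3 = 10/3 (r>0 drops 1)
2. [ext C3·C4]  r_C3² + 9r_C3 − 370/9 = 0  ⇒  r_C3 = 10/3 (r>0 drops 1)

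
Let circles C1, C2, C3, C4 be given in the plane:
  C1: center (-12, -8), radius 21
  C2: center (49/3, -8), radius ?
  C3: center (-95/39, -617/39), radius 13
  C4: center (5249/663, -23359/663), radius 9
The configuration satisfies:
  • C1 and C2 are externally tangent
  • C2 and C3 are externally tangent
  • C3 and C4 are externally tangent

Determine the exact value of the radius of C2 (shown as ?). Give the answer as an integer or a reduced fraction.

1. [ext C1·C2]  r_C2² + 42r_C2 − 3256/9 = 0  ⇒  r_C2 = 22/3 (r>0 drops 1)
2. [ext C2·C3]  r_C2² + 26r_C2 − 2200/9 = 0  ⇒  r_C2 = 22/3 (r>0 drops 1)

22/3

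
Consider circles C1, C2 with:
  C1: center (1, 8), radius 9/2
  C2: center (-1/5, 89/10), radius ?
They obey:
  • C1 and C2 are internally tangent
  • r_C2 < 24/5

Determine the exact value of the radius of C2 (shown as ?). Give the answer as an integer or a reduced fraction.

1. [int C1,C2]  r_C2² − 9r_C2 + 18 = 0  ⇒  r_C2 = 3 or 6
2. given r_C2 < 24/5: keep 3

3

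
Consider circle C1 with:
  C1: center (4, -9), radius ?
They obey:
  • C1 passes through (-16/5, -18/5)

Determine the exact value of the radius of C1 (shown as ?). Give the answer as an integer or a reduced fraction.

1. [C1∋P]  r_C1² − 81 = 0  ⇒  r_C1 = 9 (r>0 drops 1)

9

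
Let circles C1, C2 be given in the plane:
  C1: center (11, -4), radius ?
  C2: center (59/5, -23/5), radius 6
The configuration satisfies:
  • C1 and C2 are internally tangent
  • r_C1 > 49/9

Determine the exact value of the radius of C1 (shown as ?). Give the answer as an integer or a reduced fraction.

1. [int C1,C2]  r_C1² − 12r_C1 + 35 = 0  ⇒  r_C1 = 5 or 7
2. given r_C1 > 49/9: keep 7

7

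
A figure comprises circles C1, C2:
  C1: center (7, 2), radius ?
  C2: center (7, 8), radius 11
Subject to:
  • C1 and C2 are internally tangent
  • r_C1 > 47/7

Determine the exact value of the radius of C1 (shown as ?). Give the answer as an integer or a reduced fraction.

1. [int C1,C2]  r_C1² − 22r_C1 + 85 = 0  ⇒  r_C1 = 5 or 17
2. given r_C1 > 47/7: keep 17

17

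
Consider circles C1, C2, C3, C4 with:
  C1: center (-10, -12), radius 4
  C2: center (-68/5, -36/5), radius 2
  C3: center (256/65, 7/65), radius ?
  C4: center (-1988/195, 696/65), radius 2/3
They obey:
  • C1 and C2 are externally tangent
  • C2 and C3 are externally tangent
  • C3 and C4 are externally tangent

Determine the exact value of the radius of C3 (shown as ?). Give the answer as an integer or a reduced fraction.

1. [ext C2·C3]  r_C3² + 4r_C3 − 357 = 0  ⇒  r_C3 = 17 (r>0 drops 1)
2. [ext C3·C4]  r_C3² + (4/3)r_C3 − 935/3 = 0  ⇒  r_C3 = 17 (r>0 drops 1)

17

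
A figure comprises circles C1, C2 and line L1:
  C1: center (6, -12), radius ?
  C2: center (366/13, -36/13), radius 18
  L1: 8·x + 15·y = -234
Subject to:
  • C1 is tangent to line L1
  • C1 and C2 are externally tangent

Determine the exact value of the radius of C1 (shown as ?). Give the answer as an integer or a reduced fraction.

6

1. [C1‖L1]  r_C1² − 36 = 0  ⇒  r_C1 = 6 (r>0 drops 1)
2. [ext C1·C2]  r_C1² + 36r_C1 − 252 = 0  ⇒  r_C1 = 6 (r>0 drops 1)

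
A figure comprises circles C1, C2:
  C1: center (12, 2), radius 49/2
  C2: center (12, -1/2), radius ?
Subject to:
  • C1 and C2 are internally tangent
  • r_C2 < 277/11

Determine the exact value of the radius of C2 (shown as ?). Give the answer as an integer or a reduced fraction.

1. [int C1,C2]  r_C2² − 49r_C2 + 594 = 0  ⇒  r_C2 = 22 or 27
2. given r_C2 < 277/11: keep 22

22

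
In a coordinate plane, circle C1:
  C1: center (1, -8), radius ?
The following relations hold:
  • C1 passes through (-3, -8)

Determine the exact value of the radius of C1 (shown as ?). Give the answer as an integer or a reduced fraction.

4

1. [C1∋P]  r_C1² − 16 = 0  ⇒  r_C1 = 4 (r>0 drops 1)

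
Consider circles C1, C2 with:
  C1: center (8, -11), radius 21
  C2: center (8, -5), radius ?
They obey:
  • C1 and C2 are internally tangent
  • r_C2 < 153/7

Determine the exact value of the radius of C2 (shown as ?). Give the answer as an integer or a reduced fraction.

15

1. [int C1,C2]  r_C2² − 42r_C2 + 405 = 0  ⇒  r_C2 = 15 or 27
2. given r_C2 < 153/7: keep 15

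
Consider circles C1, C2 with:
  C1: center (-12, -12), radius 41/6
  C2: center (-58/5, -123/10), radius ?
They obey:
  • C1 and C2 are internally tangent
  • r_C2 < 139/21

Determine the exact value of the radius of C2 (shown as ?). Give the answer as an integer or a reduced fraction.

19/3

1. [int C1,C2]  r_C2² − (41/3)r_C2 + 418/9 = 0  ⇒  r_C2 = 19/3 or 22/3
2. given r_C2 < 139/21: keep 19/3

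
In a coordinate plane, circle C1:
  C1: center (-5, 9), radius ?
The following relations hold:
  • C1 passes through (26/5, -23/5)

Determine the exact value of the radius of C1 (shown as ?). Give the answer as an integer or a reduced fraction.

17

1. [C1∋P]  r_C1² − 289 = 0  ⇒  r_C1 = 17 (r>0 drops 1)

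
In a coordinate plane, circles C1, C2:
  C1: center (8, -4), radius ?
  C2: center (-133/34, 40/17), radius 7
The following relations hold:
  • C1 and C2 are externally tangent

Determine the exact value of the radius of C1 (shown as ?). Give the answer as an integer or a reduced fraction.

13/2

1. [ext C1·C2]  r_C1² + 14r_C1 − 533/4 = 0  ⇒  r_C1 = 13/2 (r>0 drops 1)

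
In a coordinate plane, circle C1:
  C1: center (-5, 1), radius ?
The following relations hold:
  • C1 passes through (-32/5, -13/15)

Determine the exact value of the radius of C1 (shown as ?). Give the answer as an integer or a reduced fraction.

1. [C1∋P]  r_C1² − 49/9 = 0  ⇒  r_C1 = 7/3 (r>0 drops 1)

7/3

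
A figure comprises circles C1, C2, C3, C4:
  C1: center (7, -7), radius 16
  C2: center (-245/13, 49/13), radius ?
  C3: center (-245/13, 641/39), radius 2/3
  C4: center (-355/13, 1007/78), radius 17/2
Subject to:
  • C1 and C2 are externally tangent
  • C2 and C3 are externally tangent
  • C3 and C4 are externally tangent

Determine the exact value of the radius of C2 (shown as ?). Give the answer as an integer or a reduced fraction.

12

1. [ext C1·C2]  r_C2² + 32r_C2 − 528 = 0  ⇒  r_C2 = 12 (r>0 drops 1)
2. [ext C2·C3]  r_C2² + (4/3)r_C2 − 160 = 0  ⇒  r_C2 = 12 (r>0 drops 1)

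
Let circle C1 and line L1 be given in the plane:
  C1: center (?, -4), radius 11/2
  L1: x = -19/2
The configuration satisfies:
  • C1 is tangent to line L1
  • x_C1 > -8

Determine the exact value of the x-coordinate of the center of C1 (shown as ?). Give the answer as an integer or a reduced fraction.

-4

1. [C1‖L1]  x_C1² + 19x_C1 + 60 = 0  ⇒  x_C1 = -15 or -4
2. given x_C1 > -8: keep -4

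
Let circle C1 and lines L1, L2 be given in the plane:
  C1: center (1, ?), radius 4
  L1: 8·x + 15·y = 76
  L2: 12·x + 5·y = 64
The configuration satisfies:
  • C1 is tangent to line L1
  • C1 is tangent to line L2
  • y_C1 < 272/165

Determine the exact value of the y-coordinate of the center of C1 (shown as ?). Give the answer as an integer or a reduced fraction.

0

1. [C1‖L1]  y_C1² − (136/15)y_C1 = 0  ⇒  y_C1 = 0 or 136/15
2. [C1‖L2]  y_C1² − (104/5)y_C1 = 0  ⇒  y_C1 = 0 or 104/5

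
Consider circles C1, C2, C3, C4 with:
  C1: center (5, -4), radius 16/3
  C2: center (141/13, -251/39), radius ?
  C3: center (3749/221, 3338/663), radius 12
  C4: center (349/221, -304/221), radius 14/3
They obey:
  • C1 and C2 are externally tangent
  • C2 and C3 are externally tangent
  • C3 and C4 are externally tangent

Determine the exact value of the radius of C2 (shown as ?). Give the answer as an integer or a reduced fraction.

1. [ext C1·C2]  r_C2² + (32/3)r_C2 − 35/3 = 0  ⇒  r_C2 = 1 (r>0 drops 1)
2. [ext C2·C3]  r_C2² + 24r_C2 − 25 = 0  ⇒  r_C2 = 1 (r>0 drops 1)

1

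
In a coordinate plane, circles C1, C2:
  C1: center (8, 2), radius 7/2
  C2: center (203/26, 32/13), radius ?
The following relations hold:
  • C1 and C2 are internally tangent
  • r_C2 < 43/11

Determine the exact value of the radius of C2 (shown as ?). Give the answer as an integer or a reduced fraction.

3

1. [int C1,C2]  r_C2² − 7r_C2 + 12 = 0  ⇒  r_C2 = 3 or 4
2. given r_C2 < 43/11: keep 3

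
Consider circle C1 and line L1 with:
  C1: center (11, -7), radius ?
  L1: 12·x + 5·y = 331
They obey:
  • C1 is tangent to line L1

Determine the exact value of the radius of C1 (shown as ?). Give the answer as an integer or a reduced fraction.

1. [C1‖L1]  r_C1² − 324 = 0  ⇒  r_C1 = 18 (r>0 drops 1)

18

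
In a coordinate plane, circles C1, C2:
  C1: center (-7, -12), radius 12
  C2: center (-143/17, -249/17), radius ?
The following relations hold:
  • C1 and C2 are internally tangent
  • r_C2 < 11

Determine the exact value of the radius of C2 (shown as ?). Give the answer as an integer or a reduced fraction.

9

1. [int C1,C2]  r_C2² − 24r_C2 + 135 = 0  ⇒  r_C2 = 9 or 15
2. given r_C2 < 11: keep 9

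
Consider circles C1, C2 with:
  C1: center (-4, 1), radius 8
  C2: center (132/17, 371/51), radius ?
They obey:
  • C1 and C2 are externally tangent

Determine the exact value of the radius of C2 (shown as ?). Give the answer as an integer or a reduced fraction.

16/3

1. [ext C1·C2]  r_C2² + 16r_C2 − 1024/9 = 0  ⇒  r_C2 = 16/3 (r>0 drops 1)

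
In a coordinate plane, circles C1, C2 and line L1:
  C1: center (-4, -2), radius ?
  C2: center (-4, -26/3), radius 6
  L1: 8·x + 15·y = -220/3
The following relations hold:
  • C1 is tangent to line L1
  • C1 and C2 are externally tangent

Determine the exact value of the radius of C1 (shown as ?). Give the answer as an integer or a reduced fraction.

2/3

1. [C1‖L1]  r_C1² − 4/9 = 0  ⇒  r_C1 = 2/3 (r>0 drops 1)
2. [ext C1·C2]  r_C1² + 12r_C1 − 76/9 = 0  ⇒  r_C1 = 2/3 (r>0 drops 1)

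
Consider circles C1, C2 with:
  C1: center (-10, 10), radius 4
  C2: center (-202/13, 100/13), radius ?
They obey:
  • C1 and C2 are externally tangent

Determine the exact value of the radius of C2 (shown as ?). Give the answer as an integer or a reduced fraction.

2

1. [ext C1·C2]  r_C2² + 8r_C2 − 20 = 0  ⇒  r_C2 = 2 (r>0 drops 1)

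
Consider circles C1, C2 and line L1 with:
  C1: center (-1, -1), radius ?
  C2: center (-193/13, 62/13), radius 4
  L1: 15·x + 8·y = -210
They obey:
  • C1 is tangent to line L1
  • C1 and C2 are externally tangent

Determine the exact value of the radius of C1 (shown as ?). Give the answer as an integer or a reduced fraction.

1. [C1‖L1]  r_C1² − 121 = 0  ⇒  r_C1 = 11 (r>0 drops 1)
2. [ext C1·C2]  r_C1² + 8r_C1 − 209 = 0  ⇒  r_C1 = 11 (r>0 drops 1)

11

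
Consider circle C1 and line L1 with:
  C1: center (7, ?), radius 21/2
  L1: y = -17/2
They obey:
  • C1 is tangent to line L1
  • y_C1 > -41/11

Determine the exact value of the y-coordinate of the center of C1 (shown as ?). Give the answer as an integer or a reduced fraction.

1. [C1‖L1]  y_C1² + 17y_C1 − 38 = 0  ⇒  y_C1 = -19 or 2
2. given y_C1 > -41/11: keep 2

2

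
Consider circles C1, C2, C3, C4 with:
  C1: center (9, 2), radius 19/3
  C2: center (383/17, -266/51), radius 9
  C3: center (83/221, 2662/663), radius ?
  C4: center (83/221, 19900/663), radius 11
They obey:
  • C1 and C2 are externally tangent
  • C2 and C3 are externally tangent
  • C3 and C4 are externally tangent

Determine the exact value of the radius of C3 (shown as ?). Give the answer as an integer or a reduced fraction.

1. [ext C2·C3]  r_C3² + 18r_C3 − 495 = 0  ⇒  r_C3 = 15 (r>0 drops 1)
2. [ext C3·C4]  r_C3² + 22r_C3 − 555 = 0  ⇒  r_C3 = 15 (r>0 drops 1)

15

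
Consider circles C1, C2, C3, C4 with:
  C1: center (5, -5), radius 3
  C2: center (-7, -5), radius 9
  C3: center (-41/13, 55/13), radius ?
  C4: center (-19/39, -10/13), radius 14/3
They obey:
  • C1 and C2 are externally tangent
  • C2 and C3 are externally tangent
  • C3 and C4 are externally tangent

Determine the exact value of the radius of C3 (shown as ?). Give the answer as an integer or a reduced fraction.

1. [ext C2·C3]  r_C3² + 18r_C3 − 19 = 0  ⇒  r_C3 = 1 (r>0 drops 1)
2. [ext C3·C4]  r_C3² + (28/3)r_C3 − 31/3 = 0  ⇒  r_C3 = 1 (r>0 drops 1)

1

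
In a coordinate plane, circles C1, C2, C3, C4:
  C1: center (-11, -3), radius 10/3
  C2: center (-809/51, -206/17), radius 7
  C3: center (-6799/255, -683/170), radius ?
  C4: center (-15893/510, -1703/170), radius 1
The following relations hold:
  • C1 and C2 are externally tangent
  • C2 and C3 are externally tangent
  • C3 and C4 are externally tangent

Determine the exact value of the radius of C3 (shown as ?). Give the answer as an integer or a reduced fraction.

1. [ext C2·C3]  r_C3² + 14r_C3 − 533/4 = 0  ⇒  r_C3 = 13/2 (r>0 drops 1)
2. [ext C3·C4]  r_C3² + 2r_C3 − 221/4 = 0  ⇒  r_C3 = 13/2 (r>0 drops 1)

13/2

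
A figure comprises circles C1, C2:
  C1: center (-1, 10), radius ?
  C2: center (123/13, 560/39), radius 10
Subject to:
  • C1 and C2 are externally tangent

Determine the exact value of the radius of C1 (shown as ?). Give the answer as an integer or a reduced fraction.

1. [ext C1·C2]  r_C1² + 20r_C1 − 256/9 = 0  ⇒  r_C1 = 4/3 (r>0 drops 1)

4/3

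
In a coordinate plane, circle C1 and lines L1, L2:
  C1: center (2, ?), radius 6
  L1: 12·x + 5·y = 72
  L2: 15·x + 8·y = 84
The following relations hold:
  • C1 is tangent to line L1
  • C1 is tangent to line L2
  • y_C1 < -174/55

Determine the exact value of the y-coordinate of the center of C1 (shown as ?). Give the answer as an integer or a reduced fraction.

1. [C1‖L1]  y_C1² − (96/5)y_C1 − 756/5 = 0  ⇒  y_C1 = -6 or 126/5
2. [C1‖L2]  y_C1² − (27/2)y_C1 − 117 = 0  ⇒  y_C1 = -6 or 39/2

-6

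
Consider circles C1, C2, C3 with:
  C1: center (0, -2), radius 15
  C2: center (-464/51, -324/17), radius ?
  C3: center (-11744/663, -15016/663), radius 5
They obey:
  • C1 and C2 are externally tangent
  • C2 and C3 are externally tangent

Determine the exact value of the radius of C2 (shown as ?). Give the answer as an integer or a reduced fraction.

13/3

1. [ext C1·C2]  r_C2² + 30r_C2 − 1339/9 = 0  ⇒  r_C2 = 13/3 (r>0 drops 1)
2. [ext C2·C3]  r_C2² + 10r_C2 − 559/9 = 0  ⇒  r_C2 = 13/3 (r>0 drops 1)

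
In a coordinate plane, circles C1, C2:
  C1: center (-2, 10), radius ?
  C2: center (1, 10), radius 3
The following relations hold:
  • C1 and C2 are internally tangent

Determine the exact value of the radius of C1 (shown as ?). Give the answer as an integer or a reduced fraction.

1. [int C1,C2]  r_C1² − 6r_C1 = 0  ⇒  r_C1 = 6 (r>0 drops 1)

6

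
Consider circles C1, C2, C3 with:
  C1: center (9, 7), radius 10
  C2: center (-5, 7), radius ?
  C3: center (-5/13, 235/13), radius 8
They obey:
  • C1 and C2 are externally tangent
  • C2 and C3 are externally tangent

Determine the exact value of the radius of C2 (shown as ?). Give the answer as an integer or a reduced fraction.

4

1. [ext C1·C2]  r_C2² + 20r_C2 − 96 = 0  ⇒  r_C2 = 4 (r>0 drops 1)
2. [ext C2·C3]  r_C2² + 16r_C2 − 80 = 0  ⇒  r_C2 = 4 (r>0 drops 1)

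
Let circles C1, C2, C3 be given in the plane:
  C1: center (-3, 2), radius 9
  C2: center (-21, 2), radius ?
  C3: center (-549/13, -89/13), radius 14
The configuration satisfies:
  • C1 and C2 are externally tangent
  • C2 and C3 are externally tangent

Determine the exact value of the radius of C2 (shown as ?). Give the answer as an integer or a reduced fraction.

9

1. [ext C1·C2]  r_C2² + 18r_C2 − 243 = 0  ⇒  r_C2 = 9 (r>0 drops 1)
2. [ext C2·C3]  r_C2² + 28r_C2 − 333 = 0  ⇒  r_C2 = 9 (r>0 drops 1)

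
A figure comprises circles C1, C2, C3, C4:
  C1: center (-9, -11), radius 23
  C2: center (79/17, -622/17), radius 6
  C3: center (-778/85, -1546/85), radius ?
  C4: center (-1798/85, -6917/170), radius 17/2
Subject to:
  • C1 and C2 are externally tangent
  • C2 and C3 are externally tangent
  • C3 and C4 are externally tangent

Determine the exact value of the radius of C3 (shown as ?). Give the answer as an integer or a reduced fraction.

1. [ext C2·C3]  r_C3² + 12r_C3 − 493 = 0  ⇒  r_C3 = 17 (r>0 drops 1)
2. [ext C3·C4]  r_C3² + 17r_C3 − 578 = 0  ⇒  r_C3 = 17 (r>0 drops 1)

17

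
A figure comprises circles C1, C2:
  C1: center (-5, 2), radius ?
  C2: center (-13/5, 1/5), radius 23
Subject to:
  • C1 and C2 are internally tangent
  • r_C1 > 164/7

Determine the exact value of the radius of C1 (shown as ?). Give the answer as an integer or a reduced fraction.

26

1. [int C1,C2]  r_C1² − 46r_C1 + 520 = 0  ⇒  r_C1 = 20 or 26
2. given r_C1 > 164/7: keep 26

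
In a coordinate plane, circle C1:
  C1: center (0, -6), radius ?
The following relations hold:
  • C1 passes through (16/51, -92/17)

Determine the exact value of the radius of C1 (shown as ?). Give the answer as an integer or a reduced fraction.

1. [C1∋P]  r_C1² − 4/9 = 0  ⇒  r_C1 = 2/3 (r>0 drops 1)

2/3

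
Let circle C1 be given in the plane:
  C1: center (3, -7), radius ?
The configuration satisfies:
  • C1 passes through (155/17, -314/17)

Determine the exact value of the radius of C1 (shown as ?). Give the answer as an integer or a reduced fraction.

13

1. [C1∋P]  r_C1² − 169 = 0  ⇒  r_C1 = 13 (r>0 drops 1)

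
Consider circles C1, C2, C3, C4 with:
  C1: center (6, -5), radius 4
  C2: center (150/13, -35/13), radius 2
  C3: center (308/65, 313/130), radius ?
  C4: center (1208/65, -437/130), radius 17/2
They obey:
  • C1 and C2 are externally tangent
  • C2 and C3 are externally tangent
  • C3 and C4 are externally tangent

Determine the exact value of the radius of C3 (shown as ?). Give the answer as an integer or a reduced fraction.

13/2

1. [ext C2·C3]  r_C3² + 4r_C3 − 273/4 = 0  ⇒  r_C3 = 13/2 (r>0 drops 1)
2. [ext C3·C4]  r_C3² + 17r_C3 − 611/4 = 0  ⇒  r_C3 = 13/2 (r>0 drops 1)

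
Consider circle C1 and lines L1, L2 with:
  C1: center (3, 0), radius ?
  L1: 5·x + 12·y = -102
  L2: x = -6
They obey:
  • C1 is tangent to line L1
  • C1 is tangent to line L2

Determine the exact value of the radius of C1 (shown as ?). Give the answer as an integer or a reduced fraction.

1. [C1‖L1]  r_C1² − 81 = 0  ⇒  r_C1 = 9 (r>0 drops 1)
2. [C1‖L2]  r_C1² − 81 = 0  ⇒  r_C1 = 9 (r>0 drops 1)

9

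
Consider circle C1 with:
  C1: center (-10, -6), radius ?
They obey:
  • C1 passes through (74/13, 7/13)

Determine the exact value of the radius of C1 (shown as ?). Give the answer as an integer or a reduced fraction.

17

1. [C1∋P]  r_C1² − 289 = 0  ⇒  r_C1 = 17 (r>0 drops 1)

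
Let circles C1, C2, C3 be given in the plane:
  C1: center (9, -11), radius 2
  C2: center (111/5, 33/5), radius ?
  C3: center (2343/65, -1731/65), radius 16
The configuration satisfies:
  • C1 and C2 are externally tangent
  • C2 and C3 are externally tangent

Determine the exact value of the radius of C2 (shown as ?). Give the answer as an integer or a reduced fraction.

1. [ext C1·C2]  r_C2² + 4r_C2 − 480 = 0  ⇒  r_C2 = 20 (r>0 drops 1)
2. [ext C2·C3]  r_C2² + 32r_C2 − 1040 = 0  ⇒  r_C2 = 20 (r>0 drops 1)

20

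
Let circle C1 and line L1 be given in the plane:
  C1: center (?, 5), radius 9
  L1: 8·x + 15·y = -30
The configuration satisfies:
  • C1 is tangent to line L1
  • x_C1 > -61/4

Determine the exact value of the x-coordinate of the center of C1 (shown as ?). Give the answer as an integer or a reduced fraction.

6

1. [C1‖L1]  x_C1² + (105/4)x_C1 − 387/2 = 0  ⇒  x_C1 = -129/4 or 6
2. given x_C1 > -61/4: keep 6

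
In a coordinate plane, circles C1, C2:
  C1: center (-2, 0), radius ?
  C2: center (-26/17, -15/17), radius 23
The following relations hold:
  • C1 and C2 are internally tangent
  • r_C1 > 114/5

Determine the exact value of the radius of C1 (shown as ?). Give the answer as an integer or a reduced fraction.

24

1. [int C1,C2]  r_C1² − 46r_C1 + 528 = 0  ⇒  r_C1 = 22 or 24
2. given r_C1 > 114/5: keep 24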